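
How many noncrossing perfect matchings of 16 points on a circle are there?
C_8 = 1430

These noncrossing handshakes are counted by the Catalan number C_n = (1/(n + 1)) · C(2n, n). For n = 8: C_8 = (1/9) · C(16, 8) = 12870/9 = 1430.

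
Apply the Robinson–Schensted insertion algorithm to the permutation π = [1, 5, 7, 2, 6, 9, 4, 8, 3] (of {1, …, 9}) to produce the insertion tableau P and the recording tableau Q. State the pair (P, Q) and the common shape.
P = [1, 2, 3, 8] / [4, 6, 9] / [5] / [7];  Q = [1, 2, 3, 6] / [4, 5, 8] / [7] / [9];  common shape = (4, 3, 1, 1)

Row-insert the values π_1, π_2, … into P one at a time, bumping the leftmost entry strictly greater than the inserted value down to the next row. The recording tableau Q records, in position (i, j), the step at which that cell was added to P.
  Insert 1 (step 1): P = [1];  Q = [1]
  Insert 5 (step 2): P = [1, 5];  Q = [1, 2]
  Insert 7 (step 3): P = [1, 5, 7];  Q = [1, 2, 3]
  Insert 2 (step 4): P = [1, 2, 7] / [5];  Q = [1, 2, 3] / [4]
  Insert 6 (step 5): P = [1, 2, 6] / [5, 7];  Q = [1, 2, 3] / [4, 5]
  Insert 9 (step 6): P = [1, 2, 6, 9] / [5, 7];  Q = [1, 2, 3, 6] / [4, 5]
  Insert 4 (step 7): P = [1, 2, 4, 9] / [5, 6] / [7];  Q = [1, 2, 3, 6] / [4, 5] / [7]
  Insert 8 (step 8): P = [1, 2, 4, 8] / [5, 6, 9] / [7];  Q = [1, 2, 3, 6] / [4, 5, 8] / [7]
  Insert 3 (step 9): P = [1, 2, 3, 8] / [4, 6, 9] / [5] / [7];  Q = [1, 2, 3, 6] / [4, 5, 8] / [7] / [9]
Final shape: (4, 3, 1, 1).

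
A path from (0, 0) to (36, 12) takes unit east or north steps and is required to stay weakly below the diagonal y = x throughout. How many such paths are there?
Number of paths = 47073334100

By the reflection principle (André's argument), the number of monotone paths to (36, 12) with n ≤ m that never go above y = x is C(48, 36) − C(48, 37) = 69668534468 − 22595200368 = 47073334100.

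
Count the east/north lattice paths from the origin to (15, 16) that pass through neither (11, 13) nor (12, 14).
Number of paths = 166521035

Inclusion–exclusion. Total paths: C(31, 15) = 300540195. Through P₁: C(24, 11)·C(7, 4) = 87365040. Through P₂: C(26, 12)·C(5, 3) = 96577000. Since P₁ is strictly southwest of P₂, a monotone path through both must visit P₁ then P₂; paths through both = C(24, 11)·C(2, 1)·C(5, 3) = 49922880. Avoid both = 300540195 − 87365040 − 96577000 + 49922880 = 166521035.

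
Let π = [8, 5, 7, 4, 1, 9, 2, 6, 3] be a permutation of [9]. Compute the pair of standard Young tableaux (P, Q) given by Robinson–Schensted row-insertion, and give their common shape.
P = [1, 2, 3] / [4, 6, 9] / [5, 7] / [8];  Q = [1, 3, 6] / [2, 7, 8] / [4, 9] / [5];  common shape = (3, 3, 2, 1)

Row-insert the values π_1, π_2, … into P one at a time, bumping the leftmost entry strictly greater than the inserted value down to the next row. The recording tableau Q records, in position (i, j), the step at which that cell was added to P.
  Insert 8 (step 1): P = [8];  Q = [1]
  Insert 5 (step 2): P = [5] / [8];  Q = [1] / [2]
  Insert 7 (step 3): P = [5, 7] / [8];  Q = [1, 3] / [2]
  Insert 4 (step 4): P = [4, 7] / [5] / [8];  Q = [1, 3] / [2] / [4]
  Insert 1 (step 5): P = [1, 7] / [4] / [5] / [8];  Q = [1, 3] / [2] / [4] / [5]
  Insert 9 (step 6): P = [1, 7, 9] / [4] / [5] / [8];  Q = [1, 3, 6] / [2] / [4] / [5]
  Insert 2 (step 7): P = [1, 2, 9] / [4, 7] / [5] / [8];  Q = [1, 3, 6] / [2, 7] / [4] / [5]
  Insert 6 (step 8): P = [1, 2, 6] / [4, 7, 9] / [5] / [8];  Q = [1, 3, 6] / [2, 7, 8] / [4] / [5]
  Insert 3 (step 9): P = [1, 2, 3] / [4, 6, 9] / [5, 7] / [8];  Q = [1, 3, 6] / [2, 7, 8] / [4, 9] / [5]
Final shape: (3, 3, 2, 1).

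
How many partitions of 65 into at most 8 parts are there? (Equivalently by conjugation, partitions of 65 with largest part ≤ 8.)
p(65, parts ≤ 8) = 126692

Use the recurrence p(n, m) = p(n, m−1) + p(n−m, m): either the largest part is < m (count p(n, m−1)) or the largest part is exactly m (remove one copy of m, count p(n−m, m)). With p(0, ·) = 1 this gives p(65, parts ≤ 8) = 126692. (By conjugating Young diagrams, this also counts partitions of 65 into at most 8 parts.)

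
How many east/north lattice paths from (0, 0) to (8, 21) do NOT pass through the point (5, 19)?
Number of paths = 3867105

Total paths from (0, 0) to (8, 21): C(29, 8) = 4292145. Paths through (5, 19): (paths (0, 0) → (5, 19)) × (paths (5, 19) → (8, 21)) = C(24, 5) · C(5, 3) = 42504 · 10 = 425040. Avoidance count = 4292145 − 425040 = 3867105.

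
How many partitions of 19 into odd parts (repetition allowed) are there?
p_odd(19) = 54

Enumerate partitions using only odd parts via the recurrence o(n, m) = o(n, m−2) + o(n−m, m) over odd m, starting from the largest odd part ≤ n. This gives p_odd(19) = 54. (Euler's theorem: equals the count of distinct-part partitions.)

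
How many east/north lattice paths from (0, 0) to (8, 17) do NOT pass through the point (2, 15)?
Number of paths = 1077767

Total paths from (0, 0) to (8, 17): C(25, 8) = 1081575. Paths through (2, 15): (paths (0, 0) → (2, 15)) × (paths (2, 15) → (8, 17)) = C(17, 2) · C(8, 6) = 136 · 28 = 3808. Avoidance count = 1081575 − 3808 = 1077767.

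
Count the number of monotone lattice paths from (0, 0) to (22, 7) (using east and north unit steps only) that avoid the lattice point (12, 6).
Number of paths = 1356576

Total paths from (0, 0) to (22, 7): C(29, 22) = 1560780. Paths through (12, 6): (paths (0, 0) → (12, 6)) × (paths (12, 6) → (22, 7)) = C(18, 12) · C(11, 10) = 18564 · 11 = 204204. Avoidance count = 1560780 − 204204 = 1356576.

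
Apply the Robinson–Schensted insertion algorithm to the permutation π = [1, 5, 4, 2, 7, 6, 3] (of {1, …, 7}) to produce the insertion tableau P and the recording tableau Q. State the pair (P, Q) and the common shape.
P = [1, 2, 3] / [4, 6] / [5, 7];  Q = [1, 2, 5] / [3, 6] / [4, 7];  common shape = (3, 2, 2)

Row-insert the values π_1, π_2, … into P one at a time, bumping the leftmost entry strictly greater than the inserted value down to the next row. The recording tableau Q records, in position (i, j), the step at which that cell was added to P.
  Insert 1 (step 1): P = [1];  Q = [1]
  Insert 5 (step 2): P = [1, 5];  Q = [1, 2]
  Insert 4 (step 3): P = [1, 4] / [5];  Q = [1, 2] / [3]
  Insert 2 (step 4): P = [1, 2] / [4] / [5];  Q = [1, 2] / [3] / [4]
  Insert 7 (step 5): P = [1, 2, 7] / [4] / [5];  Q = [1, 2, 5] / [3] / [4]
  Insert 6 (step 6): P = [1, 2, 6] / [4, 7] / [5];  Q = [1, 2, 5] / [3, 6] / [4]
  Insert 3 (step 7): P = [1, 2, 3] / [4, 6] / [5, 7];  Q = [1, 2, 5] / [3, 6] / [4, 7]
Final shape: (3, 2, 2).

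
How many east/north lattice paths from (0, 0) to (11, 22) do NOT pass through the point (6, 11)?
Number of paths = 139478352

Total paths from (0, 0) to (11, 22): C(33, 11) = 193536720. Paths through (6, 11): (paths (0, 0) → (6, 11)) × (paths (6, 11) → (11, 22)) = C(17, 6) · C(16, 5) = 12376 · 4368 = 54058368. Avoidance count = 193536720 − 54058368 = 139478352.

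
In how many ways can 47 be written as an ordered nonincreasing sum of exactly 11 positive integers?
p(47, 11 parts) = 11004

Partitions of n into exactly k parts are in bijection with partitions of n − k into at most k parts (subtract 1 from each part). So p(47, exactly 11) = p(36, parts ≤ 11). Computing via the recurrence p(m, j) = p(m, j−1) + p(m−j, j) gives 11004.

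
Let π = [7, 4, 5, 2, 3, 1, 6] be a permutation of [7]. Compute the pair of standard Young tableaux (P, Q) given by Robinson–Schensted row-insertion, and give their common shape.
P = [1, 3, 6] / [2, 5] / [4] / [7];  Q = [1, 3, 7] / [2, 5] / [4] / [6];  common shape = (3, 2, 1, 1)

Row-insert the values π_1, π_2, … into P one at a time, bumping the leftmost entry strictly greater than the inserted value down to the next row. The recording tableau Q records, in position (i, j), the step at which that cell was added to P.
  Insert 7 (step 1): P = [7];  Q = [1]
  Insert 4 (step 2): P = [4] / [7];  Q = [1] / [2]
  Insert 5 (step 3): P = [4, 5] / [7];  Q = [1, 3] / [2]
  Insert 2 (step 4): P = [2, 5] / [4] / [7];  Q = [1, 3] / [2] / [4]
  Insert 3 (step 5): P = [2, 3] / [4, 5] / [7];  Q = [1, 3] / [2, 5] / [4]
  Insert 1 (step 6): P = [1, 3] / [2, 5] / [4] / [7];  Q = [1, 3] / [2, 5] / [4] / [6]
  Insert 6 (step 7): P = [1, 3, 6] / [2, 5] / [4] / [7];  Q = [1, 3, 7] / [2, 5] / [4] / [6]
Final shape: (3, 2, 1, 1).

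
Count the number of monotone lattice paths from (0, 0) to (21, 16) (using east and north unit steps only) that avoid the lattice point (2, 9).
Number of paths = 12839595670

Total paths from (0, 0) to (21, 16): C(37, 21) = 12875774670. Paths through (2, 9): (paths (0, 0) → (2, 9)) × (paths (2, 9) → (21, 16)) = C(11, 2) · C(26, 19) = 55 · 657800 = 36179000. Avoidance count = 12875774670 − 36179000 = 12839595670.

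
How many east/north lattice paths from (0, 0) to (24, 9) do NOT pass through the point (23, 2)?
Number of paths = 38564700

Total paths from (0, 0) to (24, 9): C(33, 24) = 38567100. Paths through (23, 2): (paths (0, 0) → (23, 2)) × (paths (23, 2) → (24, 9)) = C(25, 23) · C(8, 1) = 300 · 8 = 2400. Avoidance count = 38567100 − 2400 = 38564700.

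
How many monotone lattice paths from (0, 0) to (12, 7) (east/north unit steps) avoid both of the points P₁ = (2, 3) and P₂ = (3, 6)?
Number of paths = 39938

Inclusion–exclusion. Total paths: C(19, 12) = 50388. Through P₁: C(5, 2)·C(14, 10) = 10010. Through P₂: C(9, 3)·C(10, 9) = 840. Since P₁ is strictly southwest of P₂, a monotone path through both must visit P₁ then P₂; paths through both = C(5, 2)·C(4, 1)·C(10, 9) = 400. Avoid both = 50388 − 10010 − 840 + 400 = 39938.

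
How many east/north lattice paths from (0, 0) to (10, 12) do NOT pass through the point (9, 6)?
Number of paths = 611611

Total paths from (0, 0) to (10, 12): C(22, 10) = 646646. Paths through (9, 6): (paths (0, 0) → (9, 6)) × (paths (9, 6) → (10, 12)) = C(15, 9) · C(7, 1) = 5005 · 7 = 35035. Avoidance count = 646646 − 35035 = 611611.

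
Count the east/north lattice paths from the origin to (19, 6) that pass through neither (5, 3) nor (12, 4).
Number of paths = 89628

Inclusion–exclusion. Total paths: C(25, 19) = 177100. Through P₁: C(8, 5)·C(17, 14) = 38080. Through P₂: C(16, 12)·C(9, 7) = 65520. Since P₁ is strictly southwest of P₂, a monotone path through both must visit P₁ then P₂; paths through both = C(8, 5)·C(8, 7)·C(9, 7) = 16128. Avoid both = 177100 − 38080 − 65520 + 16128 = 89628.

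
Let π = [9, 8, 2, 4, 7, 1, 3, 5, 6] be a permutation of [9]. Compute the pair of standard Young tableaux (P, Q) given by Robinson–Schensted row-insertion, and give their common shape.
P = [1, 3, 5, 6] / [2, 4, 7] / [8] / [9];  Q = [1, 4, 5, 9] / [2, 7, 8] / [3] / [6];  common shape = (4, 3, 1, 1)

Row-insert the values π_1, π_2, … into P one at a time, bumping the leftmost entry strictly greater than the inserted value down to the next row. The recording tableau Q records, in position (i, j), the step at which that cell was added to P.
  Insert 9 (step 1): P = [9];  Q = [1]
  Insert 8 (step 2): P = [8] / [9];  Q = [1] / [2]
  Insert 2 (step 3): P = [2] / [8] / [9];  Q = [1] / [2] / [3]
  Insert 4 (step 4): P = [2, 4] / [8] / [9];  Q = [1, 4] / [2] / [3]
  Insert 7 (step 5): P = [2, 4, 7] / [8] / [9];  Q = [1, 4, 5] / [2] / [3]
  Insert 1 (step 6): P = [1, 4, 7] / [2] / [8] / [9];  Q = [1, 4, 5] / [2] / [3] / [6]
  Insert 3 (step 7): P = [1, 3, 7] / [2, 4] / [8] / [9];  Q = [1, 4, 5] / [2, 7] / [3] / [6]
  Insert 5 (step 8): P = [1, 3, 5] / [2, 4, 7] / [8] / [9];  Q = [1, 4, 5] / [2, 7, 8] / [3] / [6]
  Insert 6 (step 9): P = [1, 3, 5, 6] / [2, 4, 7] / [8] / [9];  Q = [1, 4, 5, 9] / [2, 7, 8] / [3] / [6]
Final shape: (4, 3, 1, 1).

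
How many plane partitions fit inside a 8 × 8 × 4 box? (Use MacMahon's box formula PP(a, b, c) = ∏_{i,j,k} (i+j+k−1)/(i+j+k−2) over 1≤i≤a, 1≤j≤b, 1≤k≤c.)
PP(8, 8, 4) = 15484613937936

Evaluate the triple product over i = 1..8, j = 1..8, k = 1..4. The factors are (2/1) · (3/2) · (4/3) · (5/4) · (3/2) · (4/3) · (5/4) · (6/5) · … (256 factors total). The numerators and denominators telescope so the product is an integer; carrying out the multiplication exactly gives PP(8, 8, 4) = 15484613937936.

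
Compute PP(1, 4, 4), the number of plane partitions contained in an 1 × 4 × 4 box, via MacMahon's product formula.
PP(1, 4, 4) = 70

Evaluate the triple product over i = 1..1, j = 1..4, k = 1..4. The factors are (2/1) · (3/2) · (4/3) · (5/4) · (3/2) · (4/3) · (5/4) · (6/5) · … (16 factors total). The numerators and denominators telescope so the product is an integer; carrying out the multiplication exactly gives PP(1, 4, 4) = 70.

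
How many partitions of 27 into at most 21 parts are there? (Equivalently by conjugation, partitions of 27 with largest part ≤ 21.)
p(27, parts ≤ 21) = 2991

Use the recurrence p(n, m) = p(n, m−1) + p(n−m, m): either the largest part is < m (count p(n, m−1)) or the largest part is exactly m (remove one copy of m, count p(n−m, m)). With p(0, ·) = 1 this gives p(27, parts ≤ 21) = 2991. (By conjugating Young diagrams, this also counts partitions of 27 into at most 21 parts.)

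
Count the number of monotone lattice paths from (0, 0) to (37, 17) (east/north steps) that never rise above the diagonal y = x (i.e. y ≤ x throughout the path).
Number of paths = 26058435108615

By the reflection principle (André's argument), the number of monotone paths to (37, 17) with n ≤ m that never go above y = x is C(54, 37) − C(54, 38) = 47153358767970 − 21094923659355 = 26058435108615.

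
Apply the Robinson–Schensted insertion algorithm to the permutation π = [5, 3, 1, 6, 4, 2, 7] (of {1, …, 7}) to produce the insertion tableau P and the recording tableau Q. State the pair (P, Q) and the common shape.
P = [1, 2, 7] / [3, 4] / [5, 6];  Q = [1, 4, 7] / [2, 5] / [3, 6];  common shape = (3, 2, 2)

Row-insert the values π_1, π_2, … into P one at a time, bumping the leftmost entry strictly greater than the inserted value down to the next row. The recording tableau Q records, in position (i, j), the step at which that cell was added to P.
  Insert 5 (step 1): P = [5];  Q = [1]
  Insert 3 (step 2): P = [3] / [5];  Q = [1] / [2]
  Insert 1 (step 3): P = [1] / [3] / [5];  Q = [1] / [2] / [3]
  Insert 6 (step 4): P = [1, 6] / [3] / [5];  Q = [1, 4] / [2] / [3]
  Insert 4 (step 5): P = [1, 4] / [3, 6] / [5];  Q = [1, 4] / [2, 5] / [3]
  Insert 2 (step 6): P = [1, 2] / [3, 4] / [5, 6];  Q = [1, 4] / [2, 5] / [3, 6]
  Insert 7 (step 7): P = [1, 2, 7] / [3, 4] / [5, 6];  Q = [1, 4, 7] / [2, 5] / [3, 6]
Final shape: (3, 2, 2).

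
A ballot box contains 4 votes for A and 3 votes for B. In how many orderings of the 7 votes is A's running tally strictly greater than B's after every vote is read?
Strict-lead orderings = 5

Total orderings of the 7 votes with 4 for A: C(7, 4) = 35. By the Bertrand ballot formula (Cycle Lemma / reflection principle), the number of orderings in which A is strictly ahead of B throughout is (p − q)/(p + q) · C(p + q, p) = (4 − 3)/(4 + 3) · 35 = 5.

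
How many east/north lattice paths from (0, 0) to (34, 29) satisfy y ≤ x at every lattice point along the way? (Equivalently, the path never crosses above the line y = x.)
Number of paths = 130201715131902918

By the reflection principle (André's argument), the number of monotone paths to (34, 29) with n ≤ m that never go above y = x is C(63, 34) − C(63, 35) = 759510004936100355 − 629308289804197437 = 130201715131902918.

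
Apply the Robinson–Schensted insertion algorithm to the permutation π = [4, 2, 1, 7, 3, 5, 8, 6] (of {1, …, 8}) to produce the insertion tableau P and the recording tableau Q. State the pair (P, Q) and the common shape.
P = [1, 3, 5, 6] / [2, 7, 8] / [4];  Q = [1, 4, 6, 7] / [2, 5, 8] / [3];  common shape = (4, 3, 1)

Row-insert the values π_1, π_2, … into P one at a time, bumping the leftmost entry strictly greater than the inserted value down to the next row. The recording tableau Q records, in position (i, j), the step at which that cell was added to P.
  Insert 4 (step 1): P = [4];  Q = [1]
  Insert 2 (step 2): P = [2] / [4];  Q = [1] / [2]
  Insert 1 (step 3): P = [1] / [2] / [4];  Q = [1] / [2] / [3]
  Insert 7 (step 4): P = [1, 7] / [2] / [4];  Q = [1, 4] / [2] / [3]
  Insert 3 (step 5): P = [1, 3] / [2, 7] / [4];  Q = [1, 4] / [2, 5] / [3]
  Insert 5 (step 6): P = [1, 3, 5] / [2, 7] / [4];  Q = [1, 4, 6] / [2, 5] / [3]
  Insert 8 (step 7): P = [1, 3, 5, 8] / [2, 7] / [4];  Q = [1, 4, 6, 7] / [2, 5] / [3]
  Insert 6 (step 8): P = [1, 3, 5, 6] / [2, 7, 8] / [4];  Q = [1, 4, 6, 7] / [2, 5, 8] / [3]
Final shape: (4, 3, 1).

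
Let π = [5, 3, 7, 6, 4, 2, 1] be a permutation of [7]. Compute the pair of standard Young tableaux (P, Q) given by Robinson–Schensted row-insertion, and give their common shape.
P = [1, 4] / [2, 6] / [3] / [5] / [7];  Q = [1, 3] / [2, 4] / [5] / [6] / [7];  common shape = (2, 2, 1, 1, 1)

Row-insert the values π_1, π_2, … into P one at a time, bumping the leftmost entry strictly greater than the inserted value down to the next row. The recording tableau Q records, in position (i, j), the step at which that cell was added to P.
  Insert 5 (step 1): P = [5];  Q = [1]
  Insert 3 (step 2): P = [3] / [5];  Q = [1] / [2]
  Insert 7 (step 3): P = [3, 7] / [5];  Q = [1, 3] / [2]
  Insert 6 (step 4): P = [3, 6] / [5, 7];  Q = [1, 3] / [2, 4]
  Insert 4 (step 5): P = [3, 4] / [5, 6] / [7];  Q = [1, 3] / [2, 4] / [5]
  Insert 2 (step 6): P = [2, 4] / [3, 6] / [5] / [7];  Q = [1, 3] / [2, 4] / [5] / [6]
  Insert 1 (step 7): P = [1, 4] / [2, 6] / [3] / [5] / [7];  Q = [1, 3] / [2, 4] / [5] / [6] / [7]
Final shape: (2, 2, 1, 1, 1).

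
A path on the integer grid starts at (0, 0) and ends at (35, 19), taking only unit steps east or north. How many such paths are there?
Number of paths = 183649923622620

A monotone lattice path from (0, 0) to (35, 19) consists of 35 east steps and 19 north steps in some order, so it is determined by which 35 of the 54 steps are east. The count is C(54, 35) = 183649923622620.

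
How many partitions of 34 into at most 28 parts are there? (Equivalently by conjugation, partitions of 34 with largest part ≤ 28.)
p(34, parts ≤ 28) = 12291

Use the recurrence p(n, m) = p(n, m−1) + p(n−m, m): either the largest part is < m (count p(n, m−1)) or the largest part is exactly m (remove one copy of m, count p(n−m, m)). With p(0, ·) = 1 this gives p(34, parts ≤ 28) = 12291. (By conjugating Young diagrams, this also counts partitions of 34 into at most 28 parts.)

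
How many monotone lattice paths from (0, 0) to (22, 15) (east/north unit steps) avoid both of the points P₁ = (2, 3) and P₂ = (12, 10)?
Number of paths = 5748416862

Inclusion–exclusion. Total paths: C(37, 22) = 9364199760. Through P₁: C(5, 2)·C(32, 20) = 2257928400. Through P₂: C(22, 12)·C(15, 10) = 1941877938. Since P₁ is strictly southwest of P₂, a monotone path through both must visit P₁ then P₂; paths through both = C(5, 2)·C(17, 10)·C(15, 10) = 584023440. Avoid both = 9364199760 − 2257928400 − 1941877938 + 584023440 = 5748416862.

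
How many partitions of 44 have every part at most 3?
p(44, parts ≤ 3) = 184

Use the recurrence p(n, m) = p(n, m−1) + p(n−m, m): either the largest part is < m (count p(n, m−1)) or the largest part is exactly m (remove one copy of m, count p(n−m, m)). With p(0, ·) = 1 this gives p(44, parts ≤ 3) = 184. (By conjugating Young diagrams, this also counts partitions of 44 into at most 3 parts.)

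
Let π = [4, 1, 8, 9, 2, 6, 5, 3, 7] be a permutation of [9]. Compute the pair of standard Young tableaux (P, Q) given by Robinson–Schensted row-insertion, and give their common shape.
P = [1, 2, 3, 7] / [4, 5, 9] / [6] / [8];  Q = [1, 3, 4, 9] / [2, 5, 6] / [7] / [8];  common shape = (4, 3, 1, 1)

Row-insert the values π_1, π_2, … into P one at a time, bumping the leftmost entry strictly greater than the inserted value down to the next row. The recording tableau Q records, in position (i, j), the step at which that cell was added to P.
  Insert 4 (step 1): P = [4];  Q = [1]
  Insert 1 (step 2): P = [1] / [4];  Q = [1] / [2]
  Insert 8 (step 3): P = [1, 8] / [4];  Q = [1, 3] / [2]
  Insert 9 (step 4): P = [1, 8, 9] / [4];  Q = [1, 3, 4] / [2]
  Insert 2 (step 5): P = [1, 2, 9] / [4, 8];  Q = [1, 3, 4] / [2, 5]
  Insert 6 (step 6): P = [1, 2, 6] / [4, 8, 9];  Q = [1, 3, 4] / [2, 5, 6]
  Insert 5 (step 7): P = [1, 2, 5] / [4, 6, 9] / [8];  Q = [1, 3, 4] / [2, 5, 6] / [7]
  Insert 3 (step 8): P = [1, 2, 3] / [4, 5, 9] / [6] / [8];  Q = [1, 3, 4] / [2, 5, 6] / [7] / [8]
  Insert 7 (step 9): P = [1, 2, 3, 7] / [4, 5, 9] / [6] / [8];  Q = [1, 3, 4, 9] / [2, 5, 6] / [7] / [8]
Final shape: (4, 3, 1, 1).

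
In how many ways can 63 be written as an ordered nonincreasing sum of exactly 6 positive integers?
p(63, 6 parts) = 15944

Partitions of n into exactly k parts are in bijection with partitions of n − k into at most k parts (subtract 1 from each part). So p(63, exactly 6) = p(57, parts ≤ 6). Computing via the recurrence p(m, j) = p(m, j−1) + p(m−j, j) gives 15944.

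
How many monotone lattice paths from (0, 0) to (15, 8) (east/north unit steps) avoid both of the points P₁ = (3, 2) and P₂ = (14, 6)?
Number of paths = 229344

Inclusion–exclusion. Total paths: C(23, 15) = 490314. Through P₁: C(5, 3)·C(18, 12) = 185640. Through P₂: C(20, 14)·C(3, 1) = 116280. Since P₁ is strictly southwest of P₂, a monotone path through both must visit P₁ then P₂; paths through both = C(5, 3)·C(15, 11)·C(3, 1) = 40950. Avoid both = 490314 − 185640 − 116280 + 40950 = 229344.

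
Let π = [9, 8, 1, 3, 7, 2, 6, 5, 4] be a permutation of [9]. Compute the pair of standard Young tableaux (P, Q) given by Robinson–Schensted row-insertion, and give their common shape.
P = [1, 2, 4] / [3, 5] / [6] / [7] / [8] / [9];  Q = [1, 4, 5] / [2, 7] / [3] / [6] / [8] / [9];  common shape = (3, 2, 1, 1, 1, 1)

Row-insert the values π_1, π_2, … into P one at a time, bumping the leftmost entry strictly greater than the inserted value down to the next row. The recording tableau Q records, in position (i, j), the step at which that cell was added to P.
  Insert 9 (step 1): P = [9];  Q = [1]
  Insert 8 (step 2): P = [8] / [9];  Q = [1] / [2]
  Insert 1 (step 3): P = [1] / [8] / [9];  Q = [1] / [2] / [3]
  Insert 3 (step 4): P = [1, 3] / [8] / [9];  Q = [1, 4] / [2] / [3]
  Insert 7 (step 5): P = [1, 3, 7] / [8] / [9];  Q = [1, 4, 5] / [2] / [3]
  Insert 2 (step 6): P = [1, 2, 7] / [3] / [8] / [9];  Q = [1, 4, 5] / [2] / [3] / [6]
  Insert 6 (step 7): P = [1, 2, 6] / [3, 7] / [8] / [9];  Q = [1, 4, 5] / [2, 7] / [3] / [6]
  Insert 5 (step 8): P = [1, 2, 5] / [3, 6] / [7] / [8] / [9];  Q = [1, 4, 5] / [2, 7] / [3] / [6] / [8]
  Insert 4 (step 9): P = [1, 2, 4] / [3, 5] / [6] / [7] / [8] / [9];  Q = [1, 4, 5] / [2, 7] / [3] / [6] / [8] / [9]
Final shape: (3, 2, 1, 1, 1, 1).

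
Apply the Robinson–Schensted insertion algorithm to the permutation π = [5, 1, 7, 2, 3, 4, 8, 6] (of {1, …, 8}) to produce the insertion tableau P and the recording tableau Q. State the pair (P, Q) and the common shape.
P = [1, 2, 3, 4, 6] / [5, 7, 8];  Q = [1, 3, 5, 6, 7] / [2, 4, 8];  common shape = (5, 3)

Row-insert the values π_1, π_2, … into P one at a time, bumping the leftmost entry strictly greater than the inserted value down to the next row. The recording tableau Q records, in position (i, j), the step at which that cell was added to P.
  Insert 5 (step 1): P = [5];  Q = [1]
  Insert 1 (step 2): P = [1] / [5];  Q = [1] / [2]
  Insert 7 (step 3): P = [1, 7] / [5];  Q = [1, 3] / [2]
  Insert 2 (step 4): P = [1, 2] / [5, 7];  Q = [1, 3] / [2, 4]
  Insert 3 (step 5): P = [1, 2, 3] / [5, 7];  Q = [1, 3, 5] / [2, 4]
  Insert 4 (step 6): P = [1, 2, 3, 4] / [5, 7];  Q = [1, 3, 5, 6] / [2, 4]
  Insert 8 (step 7): P = [1, 2, 3, 4, 8] / [5, 7];  Q = [1, 3, 5, 6, 7] / [2, 4]
  Insert 6 (step 8): P = [1, 2, 3, 4, 6] / [5, 7, 8];  Q = [1, 3, 5, 6, 7] / [2, 4, 8]
Final shape: (5, 3).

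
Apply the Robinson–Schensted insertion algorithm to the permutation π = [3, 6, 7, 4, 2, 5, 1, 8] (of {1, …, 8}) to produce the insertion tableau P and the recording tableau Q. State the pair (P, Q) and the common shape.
P = [1, 4, 5, 8] / [2, 7] / [3] / [6];  Q = [1, 2, 3, 8] / [4, 6] / [5] / [7];  common shape = (4, 2, 1, 1)

Row-insert the values π_1, π_2, … into P one at a time, bumping the leftmost entry strictly greater than the inserted value down to the next row. The recording tableau Q records, in position (i, j), the step at which that cell was added to P.
  Insert 3 (step 1): P = [3];  Q = [1]
  Insert 6 (step 2): P = [3, 6];  Q = [1, 2]
  Insert 7 (step 3): P = [3, 6, 7];  Q = [1, 2, 3]
  Insert 4 (step 4): P = [3, 4, 7] / [6];  Q = [1, 2, 3] / [4]
  Insert 2 (step 5): P = [2, 4, 7] / [3] / [6];  Q = [1, 2, 3] / [4] / [5]
  Insert 5 (step 6): P = [2, 4, 5] / [3, 7] / [6];  Q = [1, 2, 3] / [4, 6] / [5]
  Insert 1 (step 7): P = [1, 4, 5] / [2, 7] / [3] / [6];  Q = [1, 2, 3] / [4, 6] / [5] / [7]
  Insert 8 (step 8): P = [1, 4, 5, 8] / [2, 7] / [3] / [6];  Q = [1, 2, 3, 8] / [4, 6] / [5] / [7]
Final shape: (4, 2, 1, 1).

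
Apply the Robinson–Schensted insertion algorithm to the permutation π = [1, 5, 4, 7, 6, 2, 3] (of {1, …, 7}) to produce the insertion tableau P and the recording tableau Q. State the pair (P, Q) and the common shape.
P = [1, 2, 3] / [4, 6] / [5, 7];  Q = [1, 2, 4] / [3, 5] / [6, 7];  common shape = (3, 2, 2)

Row-insert the values π_1, π_2, … into P one at a time, bumping the leftmost entry strictly greater than the inserted value down to the next row. The recording tableau Q records, in position (i, j), the step at which that cell was added to P.
  Insert 1 (step 1): P = [1];  Q = [1]
  Insert 5 (step 2): P = [1, 5];  Q = [1, 2]
  Insert 4 (step 3): P = [1, 4] / [5];  Q = [1, 2] / [3]
  Insert 7 (step 4): P = [1, 4, 7] / [5];  Q = [1, 2, 4] / [3]
  Insert 6 (step 5): P = [1, 4, 6] / [5, 7];  Q = [1, 2, 4] / [3, 5]
  Insert 2 (step 6): P = [1, 2, 6] / [4, 7] / [5];  Q = [1, 2, 4] / [3, 5] / [6]
  Insert 3 (step 7): P = [1, 2, 3] / [4, 6] / [5, 7];  Q = [1, 2, 4] / [3, 5] / [6, 7]
Final shape: (3, 2, 2).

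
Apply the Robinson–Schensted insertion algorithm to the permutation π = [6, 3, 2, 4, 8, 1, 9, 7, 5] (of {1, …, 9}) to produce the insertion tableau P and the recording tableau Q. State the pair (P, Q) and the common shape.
P = [1, 4, 5, 9] / [2, 7] / [3, 8] / [6];  Q = [1, 4, 5, 7] / [2, 8] / [3, 9] / [6];  common shape = (4, 2, 2, 1)

Row-insert the values π_1, π_2, … into P one at a time, bumping the leftmost entry strictly greater than the inserted value down to the next row. The recording tableau Q records, in position (i, j), the step at which that cell was added to P.
  Insert 6 (step 1): P = [6];  Q = [1]
  Insert 3 (step 2): P = [3] / [6];  Q = [1] / [2]
  Insert 2 (step 3): P = [2] / [3] / [6];  Q = [1] / [2] / [3]
  Insert 4 (step 4): P = [2, 4] / [3] / [6];  Q = [1, 4] / [2] / [3]
  Insert 8 (step 5): P = [2, 4, 8] / [3] / [6];  Q = [1, 4, 5] / [2] / [3]
  Insert 1 (step 6): P = [1, 4, 8] / [2] / [3] / [6];  Q = [1, 4, 5] / [2] / [3] / [6]
  Insert 9 (step 7): P = [1, 4, 8, 9] / [2] / [3] / [6];  Q = [1, 4, 5, 7] / [2] / [3] / [6]
  Insert 7 (step 8): P = [1, 4, 7, 9] / [2, 8] / [3] / [6];  Q = [1, 4, 5, 7] / [2, 8] / [3] / [6]
  Insert 5 (step 9): P = [1, 4, 5, 9] / [2, 7] / [3, 8] / [6];  Q = [1, 4, 5, 7] / [2, 8] / [3, 9] / [6]
Final shape: (4, 2, 2, 1).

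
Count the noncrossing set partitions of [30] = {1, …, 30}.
C_30 = 3814986502092304

These noncrossing partitions are counted by the Catalan number C_n = (1/(n + 1)) · C(2n, n). For n = 30: C_30 = (1/31) · C(60, 30) = 118264581564861424/31 = 3814986502092304.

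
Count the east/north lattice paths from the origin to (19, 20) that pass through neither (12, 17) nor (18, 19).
Number of paths = 30256660770

Inclusion–exclusion. Total paths: C(39, 19) = 68923264410. Through P₁: C(29, 12)·C(10, 7) = 6227512200. Through P₂: C(37, 18)·C(2, 1) = 35345263800. Since P₁ is strictly southwest of P₂, a monotone path through both must visit P₁ then P₂; paths through both = C(29, 12)·C(8, 6)·C(2, 1) = 2906172360. Avoid both = 68923264410 − 6227512200 − 35345263800 + 2906172360 = 30256660770.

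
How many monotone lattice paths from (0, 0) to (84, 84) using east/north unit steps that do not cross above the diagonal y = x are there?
C_84 = 270557451039395118028642463289168566420671280440

These NE paths below the diagonal are counted by the Catalan number C_n = (1/(n + 1)) · C(2n, n). For n = 84: C_84 = (1/85) · C(168, 84) = 22997383338348585032434609379579328145757058837400/85 = 270557451039395118028642463289168566420671280440.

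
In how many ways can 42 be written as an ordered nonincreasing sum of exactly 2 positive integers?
p(42, 2 parts) = 21

Partitions of n into exactly k parts are in bijection with partitions of n − k into at most k parts (subtract 1 from each part). So p(42, exactly 2) = p(40, parts ≤ 2). Computing via the recurrence p(m, j) = p(m, j−1) + p(m−j, j) gives 21.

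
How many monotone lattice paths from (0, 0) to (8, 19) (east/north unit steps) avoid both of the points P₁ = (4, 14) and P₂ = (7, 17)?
Number of paths = 979803

Inclusion–exclusion. Total paths: C(27, 8) = 2220075. Through P₁: C(18, 4)·C(9, 4) = 385560. Through P₂: C(24, 7)·C(3, 1) = 1038312. Since P₁ is strictly southwest of P₂, a monotone path through both must visit P₁ then P₂; paths through both = C(18, 4)·C(6, 3)·C(3, 1) = 183600. Avoid both = 2220075 − 385560 − 1038312 + 183600 = 979803.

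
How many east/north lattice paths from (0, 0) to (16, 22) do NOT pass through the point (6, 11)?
Number of paths = 17874761214

Total paths from (0, 0) to (16, 22): C(38, 16) = 22239974430. Paths through (6, 11): (paths (0, 0) → (6, 11)) × (paths (6, 11) → (16, 22)) = C(17, 6) · C(21, 10) = 12376 · 352716 = 4365213216. Avoidance count = 22239974430 − 4365213216 = 17874761214.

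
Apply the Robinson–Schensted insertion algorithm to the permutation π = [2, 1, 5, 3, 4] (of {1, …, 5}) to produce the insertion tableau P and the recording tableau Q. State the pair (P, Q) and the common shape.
P = [1, 3, 4] / [2, 5];  Q = [1, 3, 5] / [2, 4];  common shape = (3, 2)

Row-insert the values π_1, π_2, … into P one at a time, bumping the leftmost entry strictly greater than the inserted value down to the next row. The recording tableau Q records, in position (i, j), the step at which that cell was added to P.
  Insert 2 (step 1): P = [2];  Q = [1]
  Insert 1 (step 2): P = [1] / [2];  Q = [1] / [2]
  Insert 5 (step 3): P = [1, 5] / [2];  Q = [1, 3] / [2]
  Insert 3 (step 4): P = [1, 3] / [2, 5];  Q = [1, 3] / [2, 4]
  Insert 4 (step 5): P = [1, 3, 4] / [2, 5];  Q = [1, 3, 5] / [2, 4]
Final shape: (3, 2).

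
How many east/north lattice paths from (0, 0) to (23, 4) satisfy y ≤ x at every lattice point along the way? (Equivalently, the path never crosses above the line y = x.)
Number of paths = 14625

By the reflection principle (André's argument), the number of monotone paths to (23, 4) with n ≤ m that never go above y = x is C(27, 23) − C(27, 24) = 17550 − 2925 = 14625.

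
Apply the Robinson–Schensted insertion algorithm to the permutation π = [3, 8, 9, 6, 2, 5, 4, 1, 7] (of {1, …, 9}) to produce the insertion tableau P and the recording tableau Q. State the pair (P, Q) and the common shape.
P = [1, 4, 7] / [2, 5, 9] / [3] / [6] / [8];  Q = [1, 2, 3] / [4, 6, 9] / [5] / [7] / [8];  common shape = (3, 3, 1, 1, 1)

Row-insert the values π_1, π_2, … into P one at a time, bumping the leftmost entry strictly greater than the inserted value down to the next row. The recording tableau Q records, in position (i, j), the step at which that cell was added to P.
  Insert 3 (step 1): P = [3];  Q = [1]
  Insert 8 (step 2): P = [3, 8];  Q = [1, 2]
  Insert 9 (step 3): P = [3, 8, 9];  Q = [1, 2, 3]
  Insert 6 (step 4): P = [3, 6, 9] / [8];  Q = [1, 2, 3] / [4]
  Insert 2 (step 5): P = [2, 6, 9] / [3] / [8];  Q = [1, 2, 3] / [4] / [5]
  Insert 5 (step 6): P = [2, 5, 9] / [3, 6] / [8];  Q = [1, 2, 3] / [4, 6] / [5]
  Insert 4 (step 7): P = [2, 4, 9] / [3, 5] / [6] / [8];  Q = [1, 2, 3] / [4, 6] / [5] / [7]
  Insert 1 (step 8): P = [1, 4, 9] / [2, 5] / [3] / [6] / [8];  Q = [1, 2, 3] / [4, 6] / [5] / [7] / [8]
  Insert 7 (step 9): P = [1, 4, 7] / [2, 5, 9] / [3] / [6] / [8];  Q = [1, 2, 3] / [4, 6, 9] / [5] / [7] / [8]
Final shape: (3, 3, 1, 1, 1).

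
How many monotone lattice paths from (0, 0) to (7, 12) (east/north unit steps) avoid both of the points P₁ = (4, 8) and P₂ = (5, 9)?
Number of paths = 22943

Inclusion–exclusion. Total paths: C(19, 7) = 50388. Through P₁: C(12, 4)·C(7, 3) = 17325. Through P₂: C(14, 5)·C(5, 2) = 20020. Since P₁ is strictly southwest of P₂, a monotone path through both must visit P₁ then P₂; paths through both = C(12, 4)·C(2, 1)·C(5, 2) = 9900. Avoid both = 50388 − 17325 − 20020 + 9900 = 22943.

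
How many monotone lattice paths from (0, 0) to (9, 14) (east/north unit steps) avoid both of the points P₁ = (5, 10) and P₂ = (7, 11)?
Number of paths = 378830

Inclusion–exclusion. Total paths: C(23, 9) = 817190. Through P₁: C(15, 5)·C(8, 4) = 210210. Through P₂: C(18, 7)·C(5, 2) = 318240. Since P₁ is strictly southwest of P₂, a monotone path through both must visit P₁ then P₂; paths through both = C(15, 5)·C(3, 2)·C(5, 2) = 90090. Avoid both = 817190 − 210210 − 318240 + 90090 = 378830.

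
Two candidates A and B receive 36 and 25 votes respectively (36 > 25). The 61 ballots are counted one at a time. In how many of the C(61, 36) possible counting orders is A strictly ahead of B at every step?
Strict-lead orderings = 15863050492155867

Total orderings of the 61 votes with 36 for A: C(61, 36) = 87967825456500717. By the Bertrand ballot formula (Cycle Lemma / reflection principle), the number of orderings in which A is strictly ahead of B throughout is (p − q)/(p + q) · C(p + q, p) = (36 − 25)/(36 + 25) · 87967825456500717 = 15863050492155867.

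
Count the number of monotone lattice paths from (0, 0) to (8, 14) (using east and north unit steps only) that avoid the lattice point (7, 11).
Number of paths = 192474

Total paths from (0, 0) to (8, 14): C(22, 8) = 319770. Paths through (7, 11): (paths (0, 0) → (7, 11)) × (paths (7, 11) → (8, 14)) = C(18, 7) · C(4, 1) = 31824 · 4 = 127296. Avoidance count = 319770 − 127296 = 192474.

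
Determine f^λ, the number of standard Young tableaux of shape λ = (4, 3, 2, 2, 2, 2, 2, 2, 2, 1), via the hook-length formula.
# SYT of shape (4, 3, 2, 2, 2, 2, 2, 2, 2, 1) = 28940800

Hook-length formula: f^λ = n! / Π hook(c), product over all cells c of the Young diagram. For λ = (4, 3, 2, 2, 2, 2, 2, 2, 2, 1), n = 22 boxes. Hook lengths by row (left-to-right, top-to-bottom): [13, 11, 3, 1]; [11, 9, 1]; [9, 7]; [8, 6]; [7, 5]; [6, 4]; [5, 3]; [4, 2]; [3, 1]; [1]. Product of hooks = 38837928729600. So f^λ = 22! / 38837928729600 = 1124000727777607680000 / 38837928729600 = 28940800.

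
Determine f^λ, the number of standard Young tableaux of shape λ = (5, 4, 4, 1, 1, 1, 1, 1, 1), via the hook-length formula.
# SYT of shape (5, 4, 4, 1, 1, 1, 1, 1, 1) = 6837264

Hook-length formula: f^λ = n! / Π hook(c), product over all cells c of the Young diagram. For λ = (5, 4, 4, 1, 1, 1, 1, 1, 1), n = 19 boxes. Hook lengths by row (left-to-right, top-to-bottom): [13, 6, 5, 4, 1]; [11, 4, 3, 2]; [10, 3, 2, 1]; [6]; [5]; [4]; [3]; [2]; [1]. Product of hooks = 17791488000. So f^λ = 19! / 17791488000 = 121645100408832000 / 17791488000 = 6837264.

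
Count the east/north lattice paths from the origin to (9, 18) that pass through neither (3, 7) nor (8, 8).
Number of paths = 3068055

Inclusion–exclusion. Total paths: C(27, 9) = 4686825. Through P₁: C(10, 3)·C(17, 6) = 1485120. Through P₂: C(16, 8)·C(11, 1) = 141570. Since P₁ is strictly southwest of P₂, a monotone path through both must visit P₁ then P₂; paths through both = C(10, 3)·C(6, 5)·C(11, 1) = 7920. Avoid both = 4686825 − 1485120 − 141570 + 7920 = 3068055.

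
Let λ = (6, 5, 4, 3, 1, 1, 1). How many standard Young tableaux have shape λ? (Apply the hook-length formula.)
# SYT of shape (6, 5, 4, 3, 1, 1, 1) = 814773960

Hook-length formula: f^λ = n! / Π hook(c), product over all cells c of the Young diagram. For λ = (6, 5, 4, 3, 1, 1, 1), n = 21 boxes. Hook lengths by row (left-to-right, top-to-bottom): [12, 8, 7, 5, 3, 1]; [10, 6, 5, 3, 1]; [8, 4, 3, 1]; [6, 2, 1]; [3]; [2]; [1]. Product of hooks = 62705664000. So f^λ = 21! / 62705664000 = 51090942171709440000 / 62705664000 = 814773960.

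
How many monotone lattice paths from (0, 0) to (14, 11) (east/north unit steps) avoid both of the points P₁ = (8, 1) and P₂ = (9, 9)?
Number of paths = 3366009

Inclusion–exclusion. Total paths: C(25, 14) = 4457400. Through P₁: C(9, 8)·C(16, 6) = 72072. Through P₂: C(18, 9)·C(7, 5) = 1021020. Since P₁ is strictly southwest of P₂, a monotone path through both must visit P₁ then P₂; paths through both = C(9, 8)·C(9, 1)·C(7, 5) = 1701. Avoid both = 4457400 − 72072 − 1021020 + 1701 = 3366009.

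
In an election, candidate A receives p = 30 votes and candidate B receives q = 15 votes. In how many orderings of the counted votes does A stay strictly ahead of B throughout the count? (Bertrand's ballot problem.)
Strict-lead orderings = 114955808528

Total orderings of the 45 votes with 30 for A: C(45, 30) = 344867425584. By the Bertrand ballot formula (Cycle Lemma / reflection principle), the number of orderings in which A is strictly ahead of B throughout is (p − q)/(p + q) · C(p + q, p) = (30 − 15)/(30 + 15) · 344867425584 = 114955808528.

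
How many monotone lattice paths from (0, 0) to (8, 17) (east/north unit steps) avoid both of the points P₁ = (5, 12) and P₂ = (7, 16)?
Number of paths = 430373

Inclusion–exclusion. Total paths: C(25, 8) = 1081575. Through P₁: C(17, 5)·C(8, 3) = 346528. Through P₂: C(23, 7)·C(2, 1) = 490314. Since P₁ is strictly southwest of P₂, a monotone path through both must visit P₁ then P₂; paths through both = C(17, 5)·C(6, 2)·C(2, 1) = 185640. Avoid both = 1081575 − 346528 − 490314 + 185640 = 430373.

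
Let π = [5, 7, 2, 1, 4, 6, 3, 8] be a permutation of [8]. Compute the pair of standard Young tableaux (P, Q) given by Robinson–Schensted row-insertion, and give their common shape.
P = [1, 3, 6, 8] / [2, 4] / [5, 7];  Q = [1, 2, 6, 8] / [3, 5] / [4, 7];  common shape = (4, 2, 2)

Row-insert the values π_1, π_2, … into P one at a time, bumping the leftmost entry strictly greater than the inserted value down to the next row. The recording tableau Q records, in position (i, j), the step at which that cell was added to P.
  Insert 5 (step 1): P = [5];  Q = [1]
  Insert 7 (step 2): P = [5, 7];  Q = [1, 2]
  Insert 2 (step 3): P = [2, 7] / [5];  Q = [1, 2] / [3]
  Insert 1 (step 4): P = [1, 7] / [2] / [5];  Q = [1, 2] / [3] / [4]
  Insert 4 (step 5): P = [1, 4] / [2, 7] / [5];  Q = [1, 2] / [3, 5] / [4]
  Insert 6 (step 6): P = [1, 4, 6] / [2, 7] / [5];  Q = [1, 2, 6] / [3, 5] / [4]
  Insert 3 (step 7): P = [1, 3, 6] / [2, 4] / [5, 7];  Q = [1, 2, 6] / [3, 5] / [4, 7]
  Insert 8 (step 8): P = [1, 3, 6, 8] / [2, 4] / [5, 7];  Q = [1, 2, 6, 8] / [3, 5] / [4, 7]
Final shape: (4, 2, 2).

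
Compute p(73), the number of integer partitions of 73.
p(73) = 6185689

Compute p(n) via the recurrence p(n, m) = p(n, m−1) + p(n−m, m), where p(n, m) counts partitions of n with all parts ≤ m and p(n) = p(n, n). The base cases are p(0, m) = 1 and p(n, 0) = 0 for n > 0. Filling the table yields p(73) = 6185689. (Euler's pentagonal recurrence is an alternative.)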